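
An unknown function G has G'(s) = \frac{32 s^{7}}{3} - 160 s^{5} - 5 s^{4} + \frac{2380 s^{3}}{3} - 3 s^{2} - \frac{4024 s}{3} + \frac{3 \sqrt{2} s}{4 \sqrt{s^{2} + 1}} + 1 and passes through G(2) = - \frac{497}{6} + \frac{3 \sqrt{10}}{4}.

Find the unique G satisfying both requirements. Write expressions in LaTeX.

G(s) = \frac{4 s^{8}}{3} - \frac{80 s^{6}}{3} - s^{5} + \frac{595 s^{4}}{3} - s^{3} - \frac{2012 s^{2}}{3} + s + \frac{3 \sqrt{2 s^{2} + 2}}{4} + \frac{4979}{6}

The integrand splits into summands that can be handled one at a time.
A general antiderivative is - s^{5} - \frac{5 s^{4}}{3} - s^{3} - 4 s^{2} + s + \frac{4 \left(s^{2} - 5\right)^{4}}{3} + \frac{3 \sqrt{2 s^{2} + 2}}{4} - 4 + C.
The condition gives C = - \frac{497}{6} + \frac{3 \sqrt{10}}{4} - (- \frac{250}{3} + \frac{3 \sqrt{10}}{4}) = \frac{1}{2}.
So G(s) = \frac{4 s^{8}}{3} - \frac{80 s^{6}}{3} - s^{5} + \frac{595 s^{4}}{3} - s^{3} - \frac{2012 s^{2}}{3} + s + \frac{3 \sqrt{2 s^{2} + 2}}{4} + \frac{4979}{6}.
Check: d/ds[\frac{4 s^{8}}{3} - \frac{80 s^{6}}{3} - s^{5} + \frac{595 s^{4}}{3} - s^{3} - \frac{2012 s^{2}}{3} + s + \frac{3 \sqrt{2 s^{2} + 2}}{4} + \frac{4979}{6}] = \frac{128 s^{7} \sqrt{s^{2} + 1} - 1920 s^{5} \sqrt{s^{2} + 1} - 60 s^{4} \sqrt{s^{2} + 1} + 9520 s^{3} \sqrt{s^{2} + 1} - 36 s^{2} \sqrt{s^{2} + 1} - 16096 s \sqrt{s^{2} + 1} + 9 \sqrt{2} s + 12 \sqrt{s^{2} + 1}}{12 \sqrt{s^{2} + 1}}, which equals G'(s).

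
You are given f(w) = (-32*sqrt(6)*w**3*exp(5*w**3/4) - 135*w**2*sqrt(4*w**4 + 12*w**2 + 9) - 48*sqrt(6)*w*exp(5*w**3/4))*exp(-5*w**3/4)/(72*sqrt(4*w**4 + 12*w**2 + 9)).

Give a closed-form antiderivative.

Differentiate the proposed F(w) back; it has to land on f(w) exactly.
Check: d/dw[-sqrt(2*w**4/3 + 2*w**2 + 3/2)/3 + exp(-5*w**3/4)/2] = (-32*sqrt(6)*w**3*exp(5*w**3/4) - 135*w**2*sqrt(4*w**4 + 12*w**2 + 9) - 48*sqrt(6)*w*exp(5*w**3/4))*exp(-5*w**3/4)/(72*sqrt(4*w**4 + 12*w**2 + 9)) = f(w).

An antiderivative is F(w) = -sqrt(2*w**4/3 + 2*w**2 + 3/2)/3 + exp(-5*w**3/4)/2.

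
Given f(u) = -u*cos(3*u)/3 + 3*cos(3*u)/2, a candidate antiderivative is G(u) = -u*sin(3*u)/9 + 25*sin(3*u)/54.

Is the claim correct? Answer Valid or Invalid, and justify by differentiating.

d/du[G] = -u*cos(3*u)/3 - sin(3*u)/9 + 25*cos(3*u)/18
d/du[G] - f(u) = -sin(3*u)/9 - cos(3*u)/9 != 0.

Invalid: d/du[G] - f = -sin(3*u)/9 - cos(3*u)/9, which is not 0.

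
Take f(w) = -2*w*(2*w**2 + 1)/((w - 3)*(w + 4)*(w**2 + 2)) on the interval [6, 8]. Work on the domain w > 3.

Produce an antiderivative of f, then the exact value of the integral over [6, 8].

Antiderivative: F(w) = -114*log(w - 3)/77 - 44*log(w + 4)/21 - 7*log(w**2 + 2)/33 + sqrt(2)*atan(sqrt(2)*w/2)/33; value = -44*log(12)/21 - 114*log(5)/77 - 7*log(66)/33 - sqrt(2)*atan(3*sqrt(2))/33 + sqrt(2)*atan(4*sqrt(2))/33 + 7*log(38)/33 + 114*log(3)/77 + 44*log(10)/21

Factor the denominator ((w - 3)*(w + 4)*(w**2 + 2)) and decompose: f = -2*(7*w - 1)/(33*(w**2 + 2)) - 44/(21*(w + 4)) - 114/(77*(w - 3)); each piece integrates to a log, atan, or power term.
F(w) = -114*log(w - 3)/77 - 44*log(w + 4)/21 - 7*log(w**2 + 2)/33 + sqrt(2)*atan(sqrt(2)*w/2)/33 is an antiderivative of f.
Check: d/dw[-114*log(w - 3)/77 - 44*log(w + 4)/21 - 7*log(w**2 + 2)/33 + sqrt(2)*atan(sqrt(2)*w/2)/33] = (-4*w**3 - 2*w)/(w**4 + w**3 - 10*w**2 + 2*w - 24), which equals f(w).
F(8) = -44*log(12)/21 - 114*log(5)/77 - 7*log(66)/33 + sqrt(2)*atan(4*sqrt(2))/33; F(6) = -44*log(10)/21 - 114*log(3)/77 - 7*log(38)/33 + sqrt(2)*atan(3*sqrt(2))/33.
Integral = F(8) - F(6) = -44*log(12)/21 - 114*log(5)/77 - 7*log(66)/33 - sqrt(2)*atan(3*sqrt(2))/33 + sqrt(2)*atan(4*sqrt(2))/33 + 7*log(38)/33 + 114*log(3)/77 + 44*log(10)/21.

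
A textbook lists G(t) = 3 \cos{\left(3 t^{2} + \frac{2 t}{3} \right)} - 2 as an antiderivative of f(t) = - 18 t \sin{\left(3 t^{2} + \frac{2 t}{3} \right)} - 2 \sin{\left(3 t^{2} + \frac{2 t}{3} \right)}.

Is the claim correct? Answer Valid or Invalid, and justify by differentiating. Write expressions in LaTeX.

Valid - differentiating G returns exactly f.

d/dt[G] = - 18 t \sin{\left(3 t^{2} + \frac{2 t}{3} \right)} - 2 \sin{\left(3 t^{2} + \frac{2 t}{3} \right)}
This equals f(t) exactly, so the claim holds.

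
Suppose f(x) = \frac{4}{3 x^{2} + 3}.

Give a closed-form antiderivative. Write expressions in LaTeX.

Any candidate F(x) must reproduce f(x) exactly when differentiated.
Check: d/dx[\frac{4 \operatorname{atan}{\left(x \right)}}{3}] = \frac{4}{3 x^{2} + 3} = f(x).

An antiderivative is F(x) = \frac{4 \operatorname{atan}{\left(x \right)}}{3}.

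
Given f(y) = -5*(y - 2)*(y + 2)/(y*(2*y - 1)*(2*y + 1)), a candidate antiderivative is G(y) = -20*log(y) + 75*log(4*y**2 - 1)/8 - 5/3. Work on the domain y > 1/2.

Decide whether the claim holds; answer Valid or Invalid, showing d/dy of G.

d/dy[G] = (20 - 5*y**2)/(4*y**3 - y)
This equals f(y) exactly, so the claim holds.

Valid - differentiating G returns exactly f.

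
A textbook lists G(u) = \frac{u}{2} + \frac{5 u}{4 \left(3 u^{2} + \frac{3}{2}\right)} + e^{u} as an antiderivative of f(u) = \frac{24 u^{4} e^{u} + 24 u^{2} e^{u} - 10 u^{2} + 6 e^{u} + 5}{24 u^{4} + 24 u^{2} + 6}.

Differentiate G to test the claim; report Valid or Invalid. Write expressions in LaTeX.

d/du[G] = \frac{12 u^{4} e^{u} + 6 u^{4} + 12 u^{2} e^{u} + u^{2} + 3 e^{u} + 4}{12 u^{4} + 12 u^{2} + 3}
d/du[G] - f(u) = \frac{1}{2} != 0.

Invalid: d/du[G] - f = \frac{1}{2}, which is not 0.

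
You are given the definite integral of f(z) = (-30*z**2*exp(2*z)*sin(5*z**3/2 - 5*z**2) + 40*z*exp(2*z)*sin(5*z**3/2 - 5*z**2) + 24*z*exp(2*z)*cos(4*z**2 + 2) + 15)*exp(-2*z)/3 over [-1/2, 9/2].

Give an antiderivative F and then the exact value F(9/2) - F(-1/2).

Antiderivative: F(z) = (6*exp(2*z)*sin(4*z**2 + 2) + 8*exp(2*z)*cos(5*z**3/2 - 5*z**2) - 15)*exp(-2*z)/6; value = -sin(3) - 4*cos(25/16)/3 - 5*exp(-9)/2 + 4*cos(2025/16)/3 + sin(83) + 5*exp(1)/2

Any candidate F(z) must reproduce f(z) exactly when differentiated.
F(z) = (6*exp(2*z)*sin(4*z**2 + 2) + 8*exp(2*z)*cos(5*z**3/2 - 5*z**2) - 15)*exp(-2*z)/6 is an antiderivative of f.
Check: d/dz[(6*exp(2*z)*sin(4*z**2 + 2) + 8*exp(2*z)*cos(5*z**3/2 - 5*z**2) - 15)*exp(-2*z)/6] = (-30*z**2*exp(2*z)*sin(5*z**3/2 - 5*z**2) + 40*z*exp(2*z)*sin(5*z**3/2 - 5*z**2) + 24*z*exp(2*z)*cos(4*z**2 + 2) + 15)*exp(-2*z)/3 = f(z).
F(9/2) = -5*exp(-9)/2 + 4*cos(2025/16)/3 + sin(83); F(-1/2) = -5*exp(1)/2 + 4*cos(25/16)/3 + sin(3).
Integral = F(9/2) - F(-1/2) = -sin(3) - 4*cos(25/16)/3 - 5*exp(-9)/2 + 4*cos(2025/16)/3 + sin(83) + 5*exp(1)/2.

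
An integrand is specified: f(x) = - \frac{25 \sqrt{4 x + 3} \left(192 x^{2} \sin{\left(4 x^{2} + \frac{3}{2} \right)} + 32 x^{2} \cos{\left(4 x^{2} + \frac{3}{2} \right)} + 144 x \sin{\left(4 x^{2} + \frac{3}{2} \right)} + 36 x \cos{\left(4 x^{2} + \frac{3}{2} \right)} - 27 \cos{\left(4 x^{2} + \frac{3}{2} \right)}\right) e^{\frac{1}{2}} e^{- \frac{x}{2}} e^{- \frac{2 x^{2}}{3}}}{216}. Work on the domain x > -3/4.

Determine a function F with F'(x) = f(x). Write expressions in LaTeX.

An antiderivative is F(x) = \frac{25 \left(4 x + 3\right)^{\frac{3}{2}} e^{- \frac{2 x^{2}}{3} - \frac{x}{2} + \frac{1}{2}} \cos{\left(4 x^{2} + \frac{3}{2} \right)}}{36}.

An antiderivative F(x) passes only if d/dx[F] lands on f(x) exactly.
Check: d/dx[\frac{25 \left(4 x + 3\right)^{\frac{3}{2}} e^{- \frac{2 x^{2}}{3} - \frac{x}{2} + \frac{1}{2}} \cos{\left(4 x^{2} + \frac{3}{2} \right)}}{36}] = \frac{\left(- 4800 x^{2} \sqrt{4 x + 3} \sin{\left(4 x^{2} + \frac{3}{2} \right)} - 800 x^{2} \sqrt{4 x + 3} \cos{\left(4 x^{2} + \frac{3}{2} \right)} - 3600 x \sqrt{4 x + 3} \sin{\left(4 x^{2} + \frac{3}{2} \right)} - 900 x \sqrt{4 x + 3} \cos{\left(4 x^{2} + \frac{3}{2} \right)} + 675 \sqrt{4 x + 3} \cos{\left(4 x^{2} + \frac{3}{2} \right)}\right) e^{\frac{1}{2}} e^{- \frac{x}{2}} e^{- \frac{2 x^{2}}{3}}}{216}, which equals f(x).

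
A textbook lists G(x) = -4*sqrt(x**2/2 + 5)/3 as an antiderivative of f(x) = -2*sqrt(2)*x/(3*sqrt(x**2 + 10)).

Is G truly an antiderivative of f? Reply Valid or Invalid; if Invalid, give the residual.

Valid - the claim checks out under differentiation.

d/dx[G] = -2*sqrt(2)*x/(3*sqrt(x**2 + 10))
This equals f(x) exactly, so the claim holds.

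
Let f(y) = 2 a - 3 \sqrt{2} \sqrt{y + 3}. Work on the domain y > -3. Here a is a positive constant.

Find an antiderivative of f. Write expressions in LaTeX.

Any candidate F(y) must reproduce f(y) exactly when differentiated.
Check: d/dy[2 a y - 2 y \sqrt{2 y + 6} - 6 \sqrt{2 y + 6}] = \frac{2 a \sqrt{y + 3} - 3 \sqrt{2} y - 9 \sqrt{2}}{\sqrt{y + 3}}, which equals f(y).

An antiderivative is F(y) = 2 a y - 2 y \sqrt{2 y + 6} - 6 \sqrt{2 y + 6}.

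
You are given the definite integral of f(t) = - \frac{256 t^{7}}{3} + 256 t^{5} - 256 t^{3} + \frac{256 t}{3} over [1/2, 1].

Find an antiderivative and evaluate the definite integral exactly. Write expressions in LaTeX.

Antiderivative: F(t) = - \frac{32 t^{8}}{3} + \frac{128 t^{6}}{3} - 64 t^{4} + \frac{128 t^{2}}{3}; value = \frac{27}{8}

The substitution u = 2 t^{2} - 2 works: f is exactly (dF/du)*(du/dt) for that inner function.
F(t) = - \frac{32 t^{8}}{3} + \frac{128 t^{6}}{3} - 64 t^{4} + \frac{128 t^{2}}{3} is an antiderivative of f.
Check: d/dt[- \frac{32 t^{8}}{3} + \frac{128 t^{6}}{3} - 64 t^{4} + \frac{128 t^{2}}{3}] = - \frac{256 t^{7}}{3} + 256 t^{5} - 256 t^{3} + \frac{256 t}{3} = f(t).
F(1) = \frac{32}{3}; F(1/2) = \frac{175}{24}.
Integral = F(1) - F(1/2) = \frac{27}{8}.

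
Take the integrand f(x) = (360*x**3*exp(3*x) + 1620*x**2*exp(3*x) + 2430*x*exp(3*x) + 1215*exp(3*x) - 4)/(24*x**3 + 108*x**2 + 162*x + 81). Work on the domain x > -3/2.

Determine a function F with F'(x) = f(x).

An antiderivative is F(x) = (60*x**2*exp(3*x) + 180*x*exp(3*x) + 135*exp(3*x) + 1)/(12*x**2 + 36*x + 27).

An antiderivative F(x) passes only if d/dx[F] lands on f(x) exactly.
Check: d/dx[(60*x**2*exp(3*x) + 180*x*exp(3*x) + 135*exp(3*x) + 1)/(12*x**2 + 36*x + 27)] = (360*x**3*exp(3*x) + 1620*x**2*exp(3*x) + 2430*x*exp(3*x) + 1215*exp(3*x) - 4)/(24*x**3 + 108*x**2 + 162*x + 81) = f(x).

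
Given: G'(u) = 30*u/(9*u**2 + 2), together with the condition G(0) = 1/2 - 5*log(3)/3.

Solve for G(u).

G(u) = (10*log(3*u**2/2 + 1/3) + 3)/6

The substitution w = 3*u**2/2 + 1/3 works: G'(u) is exactly (dG/dw)*(dw/du) for that inner function.
A general antiderivative is 5*log(3*u**2/2 + 1/3)/3 + C.
The condition gives C = 1/2 - 5*log(3)/3 - (-5*log(3)/3) = 1/2.
So G(u) = (10*log(3*u**2/2 + 1/3) + 3)/6.
Check: d/du[(10*log(3*u**2/2 + 1/3) + 3)/6] = 30*u/(9*u**2 + 2) = G'(u).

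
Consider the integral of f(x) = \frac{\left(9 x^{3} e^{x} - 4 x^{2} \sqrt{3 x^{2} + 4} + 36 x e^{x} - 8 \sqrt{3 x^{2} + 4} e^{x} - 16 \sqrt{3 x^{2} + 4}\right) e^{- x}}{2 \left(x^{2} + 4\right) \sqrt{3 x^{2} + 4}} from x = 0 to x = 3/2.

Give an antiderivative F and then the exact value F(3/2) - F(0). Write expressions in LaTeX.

Antiderivative: F(x) = - \frac{\left(- 3 \sqrt{3 x^{2} + 4} e^{x} + 4 e^{x} \operatorname{atan}{\left(\frac{x}{2} \right)} - 4\right) e^{- x}}{2}; value = -5 - 2 \operatorname{atan}{\left(\frac{3}{4} \right)} + \frac{2}{e^{\frac{3}{2}}} + \frac{3 \sqrt{43}}{4}

Since d/dx undoes antidifferentiation here, F'(x) = f(x) is required of F(x).
F(x) = - \frac{\left(- 3 \sqrt{3 x^{2} + 4} e^{x} + 4 e^{x} \operatorname{atan}{\left(\frac{x}{2} \right)} - 4\right) e^{- x}}{2} is an antiderivative of f.
Check: d/dx[- \frac{\left(- 3 \sqrt{3 x^{2} + 4} e^{x} + 4 e^{x} \operatorname{atan}{\left(\frac{x}{2} \right)} - 4\right) e^{- x}}{2}] = \frac{9 x^{3} e^{x} - 4 x^{2} \sqrt{3 x^{2} + 4} + 36 x e^{x} - 8 \sqrt{3 x^{2} + 4} e^{x} - 16 \sqrt{3 x^{2} + 4}}{2 x^{2} \sqrt{3 x^{2} + 4} e^{x} + 8 \sqrt{3 x^{2} + 4} e^{x}}, which equals f(x).
F(3/2) = - 2 \operatorname{atan}{\left(\frac{3}{4} \right)} + \frac{2}{e^{\frac{3}{2}}} + \frac{3 \sqrt{43}}{4}; F(0) = 5.
Integral = F(3/2) - F(0) = -5 - 2 \operatorname{atan}{\left(\frac{3}{4} \right)} + \frac{2}{e^{\frac{3}{2}}} + \frac{3 \sqrt{43}}{4}.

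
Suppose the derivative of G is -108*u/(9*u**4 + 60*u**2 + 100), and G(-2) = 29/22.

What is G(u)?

G'(u) matches the chain-rule pattern g'(h)*h' with inner function h(u) = u**2/2 + 5/3; substituting w = h(u) collapses the integral.
A general antiderivative is 3/(u**2/2 + 5/3) + C.
The condition gives C = 29/22 - (9/11) = 1/2.
So G(u) = 1/2 + 3/(u**2/2 + 5/3).
Check: d/du[1/2 + 3/(u**2/2 + 5/3)] = -108*u/(9*u**4 + 60*u**2 + 100) = G'(u).

G(u) = 1/2 + 3/(u**2/2 + 5/3)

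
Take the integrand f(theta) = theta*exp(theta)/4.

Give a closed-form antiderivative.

Recognize the product-rule pattern: f = u'v + uv' with u = theta/4 - 1/4, v = exp(theta), so integration by parts undoes it.
Check: d/dtheta[(theta - 1)*exp(theta)/4] = theta*exp(theta)/4 = f(theta).

An antiderivative is F(theta) = (theta - 1)*exp(theta)/4.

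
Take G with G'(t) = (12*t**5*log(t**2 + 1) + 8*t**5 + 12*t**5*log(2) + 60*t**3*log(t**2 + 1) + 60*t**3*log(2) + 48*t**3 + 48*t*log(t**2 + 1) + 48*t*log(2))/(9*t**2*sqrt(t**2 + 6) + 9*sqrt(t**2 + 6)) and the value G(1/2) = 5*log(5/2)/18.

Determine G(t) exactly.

Recover the given G'(t) by differentiating a candidate G(t); any mismatch rules it out.
A general antiderivative is 4*t**2*sqrt(t**2 + 6)*log(2*t**2 + 2)/9 + C.
The condition gives C = 5*log(5/2)/18 - (5*log(5/2)/18) = 0.
So G(t) = 4*t**2*sqrt(t**2 + 6)*log(2*t**2 + 2)/9.
Check: d/dt[4*t**2*sqrt(t**2 + 6)*log(2*t**2 + 2)/9] = (12*t**5*log(t**2 + 1) + 8*t**5 + 12*t**5*log(2) + 60*t**3*log(t**2 + 1) + 60*t**3*log(2) + 48*t**3 + 48*t*log(t**2 + 1) + 48*t*log(2))/(9*t**2*sqrt(t**2 + 6) + 9*sqrt(t**2 + 6)) = G'(t).

G(t) = 4*t**2*sqrt(t**2 + 6)*log(2*t**2 + 2)/9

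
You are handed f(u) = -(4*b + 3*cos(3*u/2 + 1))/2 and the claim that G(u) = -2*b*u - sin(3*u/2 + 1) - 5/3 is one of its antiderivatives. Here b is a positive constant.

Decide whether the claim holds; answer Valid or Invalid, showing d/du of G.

Valid - the claim checks out under differentiation.

d/du[G] = -2*b - 3*cos(3*u/2 + 1)/2
This equals f(u) exactly, so the claim holds.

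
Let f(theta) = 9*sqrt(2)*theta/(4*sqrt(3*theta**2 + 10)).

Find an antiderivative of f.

An antiderivative is F(theta) = 3*sqrt(2)*sqrt(3*theta**2 + 10)/4.

f matches the chain-rule pattern g'(h)*h' with inner function h(theta) = 3*theta**2/2 + 5; substituting u = h(theta) collapses the integral.
Check: d/dtheta[3*sqrt(2)*sqrt(3*theta**2 + 10)/4] = 9*sqrt(2)*theta/(4*sqrt(3*theta**2 + 10)) = f(theta).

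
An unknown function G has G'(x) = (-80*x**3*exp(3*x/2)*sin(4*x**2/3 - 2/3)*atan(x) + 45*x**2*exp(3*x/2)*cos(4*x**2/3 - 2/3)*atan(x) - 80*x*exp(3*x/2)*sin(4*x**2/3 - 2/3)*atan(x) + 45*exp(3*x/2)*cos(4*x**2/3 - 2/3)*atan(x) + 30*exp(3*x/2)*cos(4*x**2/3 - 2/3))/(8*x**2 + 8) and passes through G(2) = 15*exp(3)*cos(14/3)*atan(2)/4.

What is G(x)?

Check a candidate G(x) by differentiating: d/dx[G] must match the given G'(x).
A general antiderivative is 15*exp(3*x/2)*cos(4*x**2/3 - 2/3)*atan(x)/4 + C.
The condition gives C = 15*exp(3)*cos(14/3)*atan(2)/4 - (15*exp(3)*cos(14/3)*atan(2)/4) = 0.
So G(x) = 15*exp(3*x/2)*cos(4*x**2/3 - 2/3)*atan(x)/4.
Check: d/dx[15*exp(3*x/2)*cos(4*x**2/3 - 2/3)*atan(x)/4] = (-80*x**3*exp(3*x/2)*sin(4*x**2/3 - 2/3)*atan(x) + 45*x**2*exp(3*x/2)*cos(4*x**2/3 - 2/3)*atan(x) - 80*x*exp(3*x/2)*sin(4*x**2/3 - 2/3)*atan(x) + 45*exp(3*x/2)*cos(4*x**2/3 - 2/3)*atan(x) + 30*exp(3*x/2)*cos(4*x**2/3 - 2/3))/(8*x**2 + 8) = G'(x).

G(x) = 15*exp(3*x/2)*cos(4*x**2/3 - 2/3)*atan(x)/4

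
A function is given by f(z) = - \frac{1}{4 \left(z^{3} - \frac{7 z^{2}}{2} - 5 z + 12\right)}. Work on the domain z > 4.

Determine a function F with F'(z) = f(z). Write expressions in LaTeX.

The denominator factors as 2 \left(z - 4\right) \left(z + 2\right) \left(2 z - 3\right); partial fractions split f into directly integrable pieces: \frac{2}{35 \left(2 z - 3\right)} - \frac{1}{84 \left(z + 2\right)} - \frac{1}{60 \left(z - 4\right)}.
Check: d/dz[- \frac{\log{\left(z - 4 \right)}}{60} + \frac{\log{\left(z - \frac{3}{2} \right)}}{35} - \frac{\log{\left(z + 2 \right)}}{84}] = - \frac{1}{4 z^{3} - 14 z^{2} - 20 z + 48}, which equals f(z).

An antiderivative is F(z) = - \frac{\log{\left(z - 4 \right)}}{60} + \frac{\log{\left(z - \frac{3}{2} \right)}}{35} - \frac{\log{\left(z + 2 \right)}}{84}.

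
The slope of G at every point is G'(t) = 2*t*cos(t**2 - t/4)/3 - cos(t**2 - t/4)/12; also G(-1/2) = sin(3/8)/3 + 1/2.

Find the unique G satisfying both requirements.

G(t) = sin(t**2 - t/4)/3 + 1/2

G'(t) matches the chain-rule pattern g'(h)*h' with inner function h(t) = t**2 - t/4; substituting u = h(t) collapses the integral.
A general antiderivative is sin(t**2 - t/4)/3 + C.
The condition gives C = sin(3/8)/3 + 1/2 - (sin(3/8)/3) = 1/2.
So G(t) = sin(t**2 - t/4)/3 + 1/2.
Check: d/dt[sin(t**2 - t/4)/3 + 1/2] = 2*t*cos(t**2 - t/4)/3 - cos(t**2 - t/4)/12 = G'(t).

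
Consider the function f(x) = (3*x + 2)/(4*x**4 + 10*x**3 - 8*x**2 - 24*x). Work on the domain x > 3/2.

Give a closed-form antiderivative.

The denominator factors as 2*x*(x + 2)**2*(2*x - 3); partial fractions split f into directly integrable pieces: 26/(147*(2*x - 3)) - 1/(196*(x + 2)) - 1/(7*(x + 2)**2) - 1/(12*x).
Check: d/dx[(-49*(x + 2)*log(x) + 52*(x + 2)*log(x - 3/2) - 3*(x + 2)*log(x + 2) + 84)/(588*(x + 2))] = (3*x + 2)/(4*x**4 + 10*x**3 - 8*x**2 - 24*x) = f(x).

An antiderivative is F(x) = (-49*(x + 2)*log(x) + 52*(x + 2)*log(x - 3/2) - 3*(x + 2)*log(x + 2) + 84)/(588*(x + 2)).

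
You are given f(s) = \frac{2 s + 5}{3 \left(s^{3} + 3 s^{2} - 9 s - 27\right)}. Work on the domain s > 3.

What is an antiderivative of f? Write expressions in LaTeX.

An antiderivative is F(s) = \frac{11 \log{\left(s - 3 \right)}}{108} - \frac{11 \log{\left(s + 3 \right)}}{108} - \frac{1}{18 s + 54}.

The denominator factors as 3 \left(s - 3\right) \left(s + 3\right)^{2}; partial fractions split f into directly integrable pieces: - \frac{11}{108 \left(s + 3\right)} + \frac{1}{18 \left(s + 3\right)^{2}} + \frac{11}{108 \left(s - 3\right)}.
Check: d/ds[\frac{11 \log{\left(s - 3 \right)}}{108} - \frac{11 \log{\left(s + 3 \right)}}{108} - \frac{1}{18 s + 54}] = \frac{2 s + 5}{3 s^{3} + 9 s^{2} - 27 s - 81}, which equals f(s).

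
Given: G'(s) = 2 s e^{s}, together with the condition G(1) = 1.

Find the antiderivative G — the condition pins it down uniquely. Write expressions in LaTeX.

G(s) = 2 \left(s - 1\right) e^{s} + 1

G'(s) has the shape u'v + uv' for u = 2 s - 2 and v = e^{s} — it is the derivative of the product u*v.
A general antiderivative is \left(2 s - 2\right) e^{s} + C.
The condition gives C = 1 - (0) = 1.
So G(s) = 2 \left(s - 1\right) e^{s} + 1.
Check: d/ds[2 \left(s - 1\right) e^{s} + 1] = 2 s e^{s} = G'(s).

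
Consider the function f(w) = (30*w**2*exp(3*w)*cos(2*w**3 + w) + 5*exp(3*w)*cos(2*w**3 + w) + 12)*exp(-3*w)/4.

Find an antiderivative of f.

A candidate is checked by its d/dw: the result must match f(w).
Check: d/dw[(5*exp(3*w)*sin(2*w**3 + w) - 4)*exp(-3*w)/4] = (30*w**2*exp(3*w)*cos(2*w**3 + w) + 5*exp(3*w)*cos(2*w**3 + w) + 12)*exp(-3*w)/4 = f(w).

An antiderivative is F(w) = (5*exp(3*w)*sin(2*w**3 + w) - 4)*exp(-3*w)/4.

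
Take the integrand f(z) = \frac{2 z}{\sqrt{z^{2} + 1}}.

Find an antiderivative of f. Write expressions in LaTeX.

An antiderivative is F(z) = 2 \sqrt{z^{2} + 1}.

The substitution u = z^{2} + 1 works: f is exactly (dF/du)*(du/dz) for that inner function.
Check: d/dz[2 \sqrt{z^{2} + 1}] = \frac{2 z}{\sqrt{z^{2} + 1}} = f(z).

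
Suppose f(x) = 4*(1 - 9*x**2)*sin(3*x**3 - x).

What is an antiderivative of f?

The substitution u = 3*x**3 - x works: f is exactly (dF/du)*(du/dx) for that inner function.
Check: d/dx[4*cos(3*x**3 - x)] = -36*x**2*sin(3*x**3 - x) + 4*sin(3*x**3 - x), which equals f(x).

An antiderivative is F(x) = 4*cos(3*x**3 - x).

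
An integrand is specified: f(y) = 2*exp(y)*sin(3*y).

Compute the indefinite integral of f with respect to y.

Recover f(y) by differentiating a candidate F(y); any mismatch rules it out.
Check: d/dy[-(-sin(3*y) + 3*cos(3*y))*exp(y)/5] = 2*exp(y)*sin(3*y) = f(y).

F(y) = -(-sin(3*y) + 3*cos(3*y))*exp(y)/5 + C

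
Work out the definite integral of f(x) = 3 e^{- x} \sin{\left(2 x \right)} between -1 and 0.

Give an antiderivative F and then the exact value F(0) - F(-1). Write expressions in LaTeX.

Antiderivative: F(x) = - \frac{3 e^{- x} \sin{\left(2 x \right)}}{5} - \frac{6 e^{- x} \cos{\left(2 x \right)}}{5}; value = - \frac{3 e \sin{\left(2 \right)}}{5} + \frac{6 e \cos{\left(2 \right)}}{5} - \frac{6}{5}

For F(x) to be correct the identity F'(x) - f(x) = 0 must hold.
F(x) = - \frac{3 e^{- x} \sin{\left(2 x \right)}}{5} - \frac{6 e^{- x} \cos{\left(2 x \right)}}{5} is an antiderivative of f.
Check: d/dx[- \frac{3 e^{- x} \sin{\left(2 x \right)}}{5} - \frac{6 e^{- x} \cos{\left(2 x \right)}}{5}] = 3 e^{- x} \sin{\left(2 x \right)} = f(x).
F(0) = - \frac{6}{5}; F(-1) = - \frac{6 e \cos{\left(2 \right)}}{5} + \frac{3 e \sin{\left(2 \right)}}{5}.
Integral = F(0) - F(-1) = - \frac{3 e \sin{\left(2 \right)}}{5} + \frac{6 e \cos{\left(2 \right)}}{5} - \frac{6}{5}.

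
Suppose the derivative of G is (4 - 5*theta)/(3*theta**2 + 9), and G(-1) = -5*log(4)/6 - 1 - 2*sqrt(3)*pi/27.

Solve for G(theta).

Check a candidate G(theta) by differentiating: d/dtheta[G] must match the given G'(theta).
A general antiderivative is -5*log(theta**2 + 3)/6 + 4*sqrt(3)*atan(sqrt(3)*theta/3)/9 + C.
The condition gives C = -5*log(4)/6 - 1 - 2*sqrt(3)*pi/27 - (-5*log(4)/6 - 2*sqrt(3)*pi/27) = -1.
So G(theta) = (-15*log(theta**2 + 3) + 8*sqrt(3)*atan(sqrt(3)*theta/3) - 18)/18.
Check: d/dtheta[(-15*log(theta**2 + 3) + 8*sqrt(3)*atan(sqrt(3)*theta/3) - 18)/18] = (4 - 5*theta)/(3*theta**2 + 9) = G'(theta).

G(theta) = (-15*log(theta**2 + 3) + 8*sqrt(3)*atan(sqrt(3)*theta/3) - 18)/18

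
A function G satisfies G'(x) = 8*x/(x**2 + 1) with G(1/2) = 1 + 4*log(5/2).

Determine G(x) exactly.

G'(x) matches the chain-rule pattern g'(h)*h' with inner function h(x) = 2*x**2 + 2; substituting u = h(x) collapses the integral.
A general antiderivative is 4*log(2*x**2 + 2) + C.
The condition gives C = 1 + 4*log(5/2) - (4*log(5/2)) = 1.
So G(x) = 4*log(2*x**2 + 2) + 1.
Check: d/dx[4*log(2*x**2 + 2) + 1] = 8*x/(x**2 + 1) = G'(x).

G(x) = 4*log(2*x**2 + 2) + 1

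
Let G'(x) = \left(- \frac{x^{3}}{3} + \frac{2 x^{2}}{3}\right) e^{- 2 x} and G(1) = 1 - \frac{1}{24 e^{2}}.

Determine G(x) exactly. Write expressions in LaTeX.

G'(x) has the shape u'v + uv' for u = \frac{x^{3}}{6} - \frac{x^{2}}{12} - \frac{x}{12} - \frac{1}{24} and v = e^{- 2 x} — it is the derivative of the product u*v.
A general antiderivative is \frac{\left(4 x^{3} - 2 x^{2} - 2 x - 1\right) e^{- 2 x}}{24} + C.
The condition gives C = 1 - \frac{1}{24 e^{2}} - (- \frac{1}{24 e^{2}}) = 1.
So G(x) = \frac{\left(4 x^{3} - 2 x^{2} - 2 x + 24 e^{2 x} - 1\right) e^{- 2 x}}{24}.
Check: d/dx[\frac{\left(4 x^{3} - 2 x^{2} - 2 x + 24 e^{2 x} - 1\right) e^{- 2 x}}{24}] = \frac{\left(- x^{3} + 2 x^{2}\right) e^{- 2 x}}{3}, which equals G'(x).

G(x) = \frac{\left(4 x^{3} - 2 x^{2} - 2 x + 24 e^{2 x} - 1\right) e^{- 2 x}}{24}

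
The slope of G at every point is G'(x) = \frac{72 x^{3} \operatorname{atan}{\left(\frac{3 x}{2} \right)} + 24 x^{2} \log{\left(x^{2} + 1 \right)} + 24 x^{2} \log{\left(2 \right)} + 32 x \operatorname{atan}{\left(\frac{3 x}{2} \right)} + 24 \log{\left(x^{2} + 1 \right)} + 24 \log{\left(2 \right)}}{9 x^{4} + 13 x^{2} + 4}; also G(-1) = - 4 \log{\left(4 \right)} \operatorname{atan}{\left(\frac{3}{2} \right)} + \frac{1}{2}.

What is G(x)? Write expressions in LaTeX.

G'(x) has the shape u'v + uv' for u = 4 \operatorname{atan}{\left(\frac{3 x}{2} \right)} and v = \log{\left(2 x^{2} + 2 \right)} — it is the derivative of the product u*v.
A general antiderivative is 4 \log{\left(2 x^{2} + 2 \right)} \operatorname{atan}{\left(\frac{3 x}{2} \right)} + C.
The condition gives C = - 4 \log{\left(4 \right)} \operatorname{atan}{\left(\frac{3}{2} \right)} + \frac{1}{2} - (- 4 \log{\left(4 \right)} \operatorname{atan}{\left(\frac{3}{2} \right)}) = \frac{1}{2}.
So G(x) = 4 \log{\left(x^{2} + 1 \right)} \operatorname{atan}{\left(\frac{3 x}{2} \right)} + 4 \log{\left(2 \right)} \operatorname{atan}{\left(\frac{3 x}{2} \right)} + \frac{1}{2}.
Check: d/dx[4 \log{\left(x^{2} + 1 \right)} \operatorname{atan}{\left(\frac{3 x}{2} \right)} + 4 \log{\left(2 \right)} \operatorname{atan}{\left(\frac{3 x}{2} \right)} + \frac{1}{2}] = \frac{72 x^{3} \operatorname{atan}{\left(\frac{3 x}{2} \right)} + 24 x^{2} \log{\left(x^{2} + 1 \right)} + 24 x^{2} \log{\left(2 \right)} + 32 x \operatorname{atan}{\left(\frac{3 x}{2} \right)} + 24 \log{\left(x^{2} + 1 \right)} + 24 \log{\left(2 \right)}}{9 x^{4} + 13 x^{2} + 4} = G'(x).

G(x) = 4 \log{\left(x^{2} + 1 \right)} \operatorname{atan}{\left(\frac{3 x}{2} \right)} + 4 \log{\left(2 \right)} \operatorname{atan}{\left(\frac{3 x}{2} \right)} + \frac{1}{2}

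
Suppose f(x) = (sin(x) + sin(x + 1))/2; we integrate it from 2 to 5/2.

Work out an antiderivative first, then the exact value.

Antiderivative: F(x) = -cos(x)/2 - cos(x + 1)/2; value = cos(3)/2 + cos(2)/2 - cos(5/2)/2 - cos(7/2)/2

Whatever form F(x) takes, F'(x) = f(x) is non-negotiable.
F(x) = -cos(x)/2 - cos(x + 1)/2 is an antiderivative of f.
Check: d/dx[-cos(x)/2 - cos(x + 1)/2] = sin(x)/2 + sin(x + 1)/2, which equals f(x).
F(5/2) = -cos(5/2)/2 - cos(7/2)/2; F(2) = -cos(2)/2 - cos(3)/2.
Integral = F(5/2) - F(2) = cos(3)/2 + cos(2)/2 - cos(5/2)/2 - cos(7/2)/2.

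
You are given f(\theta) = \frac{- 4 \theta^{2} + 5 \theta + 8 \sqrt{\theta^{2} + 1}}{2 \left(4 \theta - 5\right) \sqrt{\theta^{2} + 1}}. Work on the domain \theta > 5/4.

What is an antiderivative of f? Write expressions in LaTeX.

Check any antiderivative F(\theta) by computing F'(\theta) and comparing it with f(\theta).
Check: d/d\theta[\frac{- \sqrt{\theta^{2} + 1} + 2 \log{\left(2 \theta - \frac{5}{2} \right)}}{2}] = \frac{- 4 \theta^{2} + 5 \theta + 8 \sqrt{\theta^{2} + 1}}{8 \theta \sqrt{\theta^{2} + 1} - 10 \sqrt{\theta^{2} + 1}}, which equals f(\theta).

An antiderivative is F(\theta) = \frac{- \sqrt{\theta^{2} + 1} + 2 \log{\left(2 \theta - \frac{5}{2} \right)}}{2}.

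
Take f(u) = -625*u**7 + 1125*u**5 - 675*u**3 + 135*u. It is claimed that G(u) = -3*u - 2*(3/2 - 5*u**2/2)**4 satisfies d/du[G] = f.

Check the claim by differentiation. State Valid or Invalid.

Invalid: d/du[G] - f = -3, which is not 0.

d/du[G] = -625*u**7 + 1125*u**5 - 675*u**3 + 135*u - 3
d/du[G] - f(u) = -3 != 0.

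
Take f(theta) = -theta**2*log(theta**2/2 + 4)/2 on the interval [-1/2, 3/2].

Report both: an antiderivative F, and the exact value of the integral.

Check any antiderivative F(theta) by computing F'(theta) and comparing it with f(theta).
F(theta) = -theta**3*log(theta**2/2 + 4)/6 + theta**3/9 - 8*theta/3 + 16*sqrt(2)*atan(sqrt(2)*theta/4)/3 is an antiderivative of f.
Check: d/dtheta[-theta**3*log(theta**2/2 + 4)/6 + theta**3/9 - 8*theta/3 + 16*sqrt(2)*atan(sqrt(2)*theta/4)/3] = -theta**2*log(theta**2/2 + 4)/2 = f(theta).
F(3/2) = -29/8 - 9*log(41/8)/16 + 16*sqrt(2)*atan(3*sqrt(2)/8)/3; F(-1/2) = -16*sqrt(2)*atan(sqrt(2)/8)/3 + log(33/8)/48 + 95/72.
Integral = F(3/2) - F(-1/2) = -89/18 - 9*log(41/8)/16 - log(33/8)/48 + 16*sqrt(2)*atan(sqrt(2)/8)/3 + 16*sqrt(2)*atan(3*sqrt(2)/8)/3.

Antiderivative: F(theta) = -theta**3*log(theta**2/2 + 4)/6 + theta**3/9 - 8*theta/3 + 16*sqrt(2)*atan(sqrt(2)*theta/4)/3; value = -89/18 - 9*log(41/8)/16 - log(33/8)/48 + 16*sqrt(2)*atan(sqrt(2)/8)/3 + 16*sqrt(2)*atan(3*sqrt(2)/8)/3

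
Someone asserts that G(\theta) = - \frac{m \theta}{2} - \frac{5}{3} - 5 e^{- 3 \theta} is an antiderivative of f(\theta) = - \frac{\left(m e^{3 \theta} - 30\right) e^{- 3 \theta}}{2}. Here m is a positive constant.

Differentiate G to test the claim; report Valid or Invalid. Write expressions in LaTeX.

d/d\theta[G] = \frac{\left(- m e^{3 \theta} + 30\right) e^{- 3 \theta}}{2}
This equals f(\theta) exactly, so the claim holds.

Valid: G'(\theta) = f(\theta).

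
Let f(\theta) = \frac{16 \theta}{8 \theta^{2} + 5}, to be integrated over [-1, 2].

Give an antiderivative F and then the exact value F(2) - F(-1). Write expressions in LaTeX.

Antiderivative: F(\theta) = \log{\left(4 \theta^{2} + \frac{5}{2} \right)}; value = - \log{\left(\frac{13}{2} \right)} + \log{\left(\frac{37}{2} \right)}

f matches the chain-rule pattern g'(h)*h' with inner function h(\theta) = 4 \theta^{2} + \frac{5}{2}; substituting u = h(\theta) collapses the integral.
F(\theta) = \log{\left(4 \theta^{2} + \frac{5}{2} \right)} is an antiderivative of f.
Check: d/d\theta[\log{\left(4 \theta^{2} + \frac{5}{2} \right)}] = \frac{16 \theta}{8 \theta^{2} + 5} = f(\theta).
F(2) = \log{\left(\frac{37}{2} \right)}; F(-1) = \log{\left(\frac{13}{2} \right)}.
Integral = F(2) - F(-1) = - \log{\left(\frac{13}{2} \right)} + \log{\left(\frac{37}{2} \right)}.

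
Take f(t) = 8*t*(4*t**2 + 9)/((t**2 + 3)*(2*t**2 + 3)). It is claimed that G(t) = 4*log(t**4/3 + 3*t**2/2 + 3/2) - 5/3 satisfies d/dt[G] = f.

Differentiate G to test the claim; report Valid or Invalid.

Valid. The derivative of G reproduces f.

d/dt[G] = (32*t**3 + 72*t)/(2*t**4 + 9*t**2 + 9)
This equals f(t) exactly, so the claim holds.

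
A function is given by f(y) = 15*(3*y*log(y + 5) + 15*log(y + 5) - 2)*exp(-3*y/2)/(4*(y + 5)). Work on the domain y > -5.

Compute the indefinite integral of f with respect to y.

Recognize the product-rule pattern: f = u'v + uv' with u = -15*exp(-3*y/2)/2, v = log(y + 5), so integration by parts undoes it.
Check: d/dy[-15*exp(-3*y/2)*log(y + 5)/2] = (45*y*log(y + 5) + 225*log(y + 5) - 30)/(4*y*exp(3*y/2) + 20*exp(3*y/2)), which equals f(y).

F(y) = -15*exp(-3*y/2)*log(y + 5)/2 + C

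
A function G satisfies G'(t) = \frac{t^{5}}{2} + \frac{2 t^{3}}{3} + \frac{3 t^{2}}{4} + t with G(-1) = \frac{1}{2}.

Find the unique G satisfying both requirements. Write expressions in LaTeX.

The integrand splits into summands that can be handled one at a time.
A general antiderivative is \frac{t^{6}}{12} + \frac{t^{4}}{6} + \frac{t^{3}}{4} + \frac{t^{2}}{2} + C.
The condition gives C = \frac{1}{2} - (\frac{1}{2}) = 0.
So G(t) = \frac{t^{6}}{12} + \frac{t^{4}}{6} + \frac{t^{3}}{4} + \frac{t^{2}}{2}.
Check: d/dt[\frac{t^{6}}{12} + \frac{t^{4}}{6} + \frac{t^{3}}{4} + \frac{t^{2}}{2}] = \frac{t^{5}}{2} + \frac{2 t^{3}}{3} + \frac{3 t^{2}}{4} + t = G'(t).

G(t) = \frac{t^{6}}{12} + \frac{t^{4}}{6} + \frac{t^{3}}{4} + \frac{t^{2}}{2}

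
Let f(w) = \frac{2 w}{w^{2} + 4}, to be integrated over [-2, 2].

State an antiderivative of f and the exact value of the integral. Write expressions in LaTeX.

The substitution u = w^{2} + 4 works: f is exactly (dF/du)*(du/dw) for that inner function.
F(w) = \log{\left(w^{2} + 4 \right)} is an antiderivative of f.
Check: d/dw[\log{\left(w^{2} + 4 \right)}] = \frac{2 w}{w^{2} + 4} = f(w).
F(2) = \log{\left(8 \right)}; F(-2) = \log{\left(8 \right)}.
Integral = F(2) - F(-2) = 0.

Antiderivative: F(w) = \log{\left(w^{2} + 4 \right)}; value = 0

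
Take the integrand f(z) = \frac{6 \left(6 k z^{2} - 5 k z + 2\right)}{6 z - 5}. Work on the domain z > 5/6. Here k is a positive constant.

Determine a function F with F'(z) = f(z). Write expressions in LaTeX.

An antiderivative is F(z) = 3 k z^{2} + 2 \log{\left(3 z - \frac{5}{2} \right)}.

A candidate is checked by its d/dz: the result must match f(z).
Check: d/dz[3 k z^{2} + 2 \log{\left(3 z - \frac{5}{2} \right)}] = \frac{36 k z^{2} - 30 k z + 12}{6 z - 5}, which equals f(z).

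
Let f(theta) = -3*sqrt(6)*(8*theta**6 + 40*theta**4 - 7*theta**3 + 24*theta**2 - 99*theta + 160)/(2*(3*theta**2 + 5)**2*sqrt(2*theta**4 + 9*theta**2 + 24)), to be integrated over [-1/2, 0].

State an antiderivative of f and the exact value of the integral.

A candidate is checked by its d/dtheta: the result must match f(theta).
F(theta) = -(4*theta + 3)*sqrt(theta**4/3 + 3*theta**2/2 + 4)/(theta**2 + 5/3) is an antiderivative of f.
Check: d/dtheta[-(4*theta + 3)*sqrt(theta**4/3 + 3*theta**2/2 + 4)/(theta**2 + 5/3)] = (-24*sqrt(6)*theta**6 - 120*sqrt(6)*theta**4 + 21*sqrt(6)*theta**3 - 72*sqrt(6)*theta**2 + 297*sqrt(6)*theta - 480*sqrt(6))/(18*theta**4*sqrt(2*theta**4 + 9*theta**2 + 24) + 60*theta**2*sqrt(2*theta**4 + 9*theta**2 + 24) + 50*sqrt(2*theta**4 + 9*theta**2 + 24)), which equals f(theta).
F(0) = -18/5; F(-1/2) = -sqrt(633)/23.
Integral = F(0) - F(-1/2) = -18/5 + sqrt(633)/23.

Antiderivative: F(theta) = -(4*theta + 3)*sqrt(theta**4/3 + 3*theta**2/2 + 4)/(theta**2 + 5/3); value = -18/5 + sqrt(633)/23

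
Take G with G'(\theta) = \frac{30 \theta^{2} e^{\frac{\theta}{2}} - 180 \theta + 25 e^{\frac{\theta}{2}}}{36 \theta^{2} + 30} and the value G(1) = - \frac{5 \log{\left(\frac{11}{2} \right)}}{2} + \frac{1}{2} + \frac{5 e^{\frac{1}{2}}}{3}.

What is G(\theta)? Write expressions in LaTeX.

Recover the given G'(\theta) by differentiating a candidate G(\theta); any mismatch rules it out.
A general antiderivative is \frac{5 e^{\frac{\theta}{2}}}{3} - \frac{5 \log{\left(3 \theta^{2} + \frac{5}{2} \right)}}{2} + C.
The condition gives C = - \frac{5 \log{\left(\frac{11}{2} \right)}}{2} + \frac{1}{2} + \frac{5 e^{\frac{1}{2}}}{3} - (- \frac{5 \log{\left(\frac{11}{2} \right)}}{2} + \frac{5 e^{\frac{1}{2}}}{3}) = \frac{1}{2}.
So G(\theta) = \frac{10 e^{\frac{\theta}{2}} - 15 \log{\left(3 \theta^{2} + \frac{5}{2} \right)} + 3}{6}.
Check: d/d\theta[\frac{10 e^{\frac{\theta}{2}} - 15 \log{\left(3 \theta^{2} + \frac{5}{2} \right)} + 3}{6}] = \frac{30 \theta^{2} e^{\frac{\theta}{2}} - 180 \theta + 25 e^{\frac{\theta}{2}}}{36 \theta^{2} + 30} = G'(\theta).

G(\theta) = \frac{10 e^{\frac{\theta}{2}} - 15 \log{\left(3 \theta^{2} + \frac{5}{2} \right)} + 3}{6}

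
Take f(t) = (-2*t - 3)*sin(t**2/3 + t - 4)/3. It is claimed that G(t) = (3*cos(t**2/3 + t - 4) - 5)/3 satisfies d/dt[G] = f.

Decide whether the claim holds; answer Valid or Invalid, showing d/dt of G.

d/dt[G] = -2*t*sin(t**2/3 + t - 4)/3 - sin(t**2/3 + t - 4)
This equals f(t) exactly, so the claim holds.

Valid - the claim checks out under differentiation.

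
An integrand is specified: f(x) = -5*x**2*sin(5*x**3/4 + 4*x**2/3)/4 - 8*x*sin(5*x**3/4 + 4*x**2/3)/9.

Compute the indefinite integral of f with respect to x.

The substitution u = 5*x**3/4 + 4*x**2/3 works: f is exactly (dF/du)*(du/dx) for that inner function.
Check: d/dx[cos(5*x**3/4 + 4*x**2/3)/3] = -5*x**2*sin(5*x**3/4 + 4*x**2/3)/4 - 8*x*sin(5*x**3/4 + 4*x**2/3)/9 = f(x).

F(x) = cos(5*x**3/4 + 4*x**2/3)/3 + C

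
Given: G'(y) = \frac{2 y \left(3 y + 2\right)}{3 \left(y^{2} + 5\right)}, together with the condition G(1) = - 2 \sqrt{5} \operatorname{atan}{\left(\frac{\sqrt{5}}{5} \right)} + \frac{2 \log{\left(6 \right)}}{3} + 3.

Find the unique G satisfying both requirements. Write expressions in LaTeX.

Any candidate G(y) must reproduce the stated G'(y) exactly.
A general antiderivative is 2 y + \frac{2 \log{\left(y^{2} + 5 \right)}}{3} - 2 \sqrt{5} \operatorname{atan}{\left(\frac{\sqrt{5} y}{5} \right)} + C.
The condition gives C = - 2 \sqrt{5} \operatorname{atan}{\left(\frac{\sqrt{5}}{5} \right)} + \frac{2 \log{\left(6 \right)}}{3} + 3 - (- 2 \sqrt{5} \operatorname{atan}{\left(\frac{\sqrt{5}}{5} \right)} + \frac{2 \log{\left(6 \right)}}{3} + 2) = 1.
So G(y) = 2 y + \frac{2 \log{\left(y^{2} + 5 \right)}}{3} - 2 \sqrt{5} \operatorname{atan}{\left(\frac{\sqrt{5} y}{5} \right)} + 1.
Check: d/dy[2 y + \frac{2 \log{\left(y^{2} + 5 \right)}}{3} - 2 \sqrt{5} \operatorname{atan}{\left(\frac{\sqrt{5} y}{5} \right)} + 1] = \frac{6 y^{2} + 4 y}{3 y^{2} + 15}, which equals G'(y).

G(y) = 2 y + \frac{2 \log{\left(y^{2} + 5 \right)}}{3} - 2 \sqrt{5} \operatorname{atan}{\left(\frac{\sqrt{5} y}{5} \right)} + 1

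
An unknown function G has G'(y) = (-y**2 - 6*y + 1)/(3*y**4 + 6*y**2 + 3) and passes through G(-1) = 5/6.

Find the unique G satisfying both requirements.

G(y) = (3*y**2 + 2*y + 9)/(6*y**2 + 6)

Recognize the product-rule pattern: G'(y) = u'v + uv' with u = 1/(y**2 + 1), v = y/3 + 1, so integration by parts undoes it.
A general antiderivative is (y/3 + 1)/(y**2 + 1) + C.
The condition gives C = 5/6 - (1/3) = 1/2.
So G(y) = (3*y**2 + 2*y + 9)/(6*y**2 + 6).
Check: d/dy[(3*y**2 + 2*y + 9)/(6*y**2 + 6)] = (-y**2 - 6*y + 1)/(3*y**4 + 6*y**2 + 3) = G'(y).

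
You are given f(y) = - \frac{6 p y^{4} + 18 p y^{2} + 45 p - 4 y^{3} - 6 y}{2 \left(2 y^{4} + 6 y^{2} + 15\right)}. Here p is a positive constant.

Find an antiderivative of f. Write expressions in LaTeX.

An antiderivative is F(y) = - \frac{3 p y}{2} + \frac{\log{\left(\frac{y^{4}}{3} + y^{2} + \frac{5}{2} \right)}}{4}.

Check any antiderivative F(y) by computing F'(y) and comparing it with f(y).
Check: d/dy[- \frac{3 p y}{2} + \frac{\log{\left(\frac{y^{4}}{3} + y^{2} + \frac{5}{2} \right)}}{4}] = \frac{- 6 p y^{4} - 18 p y^{2} - 45 p + 4 y^{3} + 6 y}{4 y^{4} + 12 y^{2} + 30}, which equals f(y).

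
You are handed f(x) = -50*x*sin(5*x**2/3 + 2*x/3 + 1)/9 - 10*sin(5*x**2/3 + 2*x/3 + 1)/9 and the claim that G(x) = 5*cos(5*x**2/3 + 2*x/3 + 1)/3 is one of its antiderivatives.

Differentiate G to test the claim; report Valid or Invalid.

Valid: G'(x) = f(x).

d/dx[G] = -50*x*sin(5*x**2/3 + 2*x/3 + 1)/9 - 10*sin(5*x**2/3 + 2*x/3 + 1)/9
This equals f(x) exactly, so the claim holds.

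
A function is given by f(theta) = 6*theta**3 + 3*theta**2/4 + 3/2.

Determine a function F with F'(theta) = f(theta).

The integrand splits into summands that can be handled one at a time.
Check: d/dtheta[3*theta**4/2 + theta**3/4 + 3*theta/2] = 6*theta**3 + 3*theta**2/4 + 3/2 = f(theta).

An antiderivative is F(theta) = 3*theta**4/2 + theta**3/4 + 3*theta/2.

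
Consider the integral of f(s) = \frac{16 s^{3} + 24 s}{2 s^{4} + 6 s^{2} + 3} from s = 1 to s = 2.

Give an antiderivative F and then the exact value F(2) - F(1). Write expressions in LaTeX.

Antiderivative: F(s) = 2 \log{\left(\frac{2 s^{4}}{3} + 2 s^{2} + 1 \right)}; value = - 2 \log{\left(\frac{11}{3} \right)} + 2 \log{\left(\frac{59}{3} \right)}

f matches the chain-rule pattern g'(h)*h' with inner function h(s) = \frac{2 s^{4}}{3} + 2 s^{2} + 1; substituting u = h(s) collapses the integral.
F(s) = 2 \log{\left(\frac{2 s^{4}}{3} + 2 s^{2} + 1 \right)} is an antiderivative of f.
Check: d/ds[2 \log{\left(\frac{2 s^{4}}{3} + 2 s^{2} + 1 \right)}] = \frac{16 s^{3} + 24 s}{2 s^{4} + 6 s^{2} + 3} = f(s).
F(2) = 2 \log{\left(\frac{59}{3} \right)}; F(1) = 2 \log{\left(\frac{11}{3} \right)}.
Integral = F(2) - F(1) = - 2 \log{\left(\frac{11}{3} \right)} + 2 \log{\left(\frac{59}{3} \right)}.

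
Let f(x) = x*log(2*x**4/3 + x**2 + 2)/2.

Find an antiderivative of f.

An antiderivative is F(x) = x**2*log(2*x**4/3 + x**2 + 2)/4 - x**2/2 + 3*log(x**4 + 3*x**2/2 + 3)/16 + sqrt(39)*atan(4*sqrt(39)*x**2/39 + sqrt(39)/13)/8.

Any candidate F(x) must reproduce f(x) exactly when differentiated.
Check: d/dx[x**2*log(2*x**4/3 + x**2 + 2)/4 - x**2/2 + 3*log(x**4 + 3*x**2/2 + 3)/16 + sqrt(39)*atan(4*sqrt(39)*x**2/39 + sqrt(39)/13)/8] = x*log(2*x**4/3 + x**2 + 2)/2 = f(x).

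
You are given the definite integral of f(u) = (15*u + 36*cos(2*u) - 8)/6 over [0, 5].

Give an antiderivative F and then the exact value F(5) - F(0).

Check any antiderivative F(u) by computing F'(u) and comparing it with f(u).
F(u) = (15*u**2 - 16*u + 36*sin(2*u) - 16)/12 is an antiderivative of f.
Check: d/du[(15*u**2 - 16*u + 36*sin(2*u) - 16)/12] = 5*u/2 + 6*cos(2*u) - 4/3, which equals f(u).
F(5) = 3*sin(10) + 93/4; F(0) = -4/3.
Integral = F(5) - F(0) = 3*sin(10) + 295/12.

Antiderivative: F(u) = (15*u**2 - 16*u + 36*sin(2*u) - 16)/12; value = 3*sin(10) + 295/12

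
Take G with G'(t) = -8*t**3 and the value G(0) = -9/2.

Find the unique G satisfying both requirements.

Any candidate G(t) must reproduce the stated G'(t) exactly.
A general antiderivative is -2*t**4 - 5 + C.
The condition gives C = -9/2 - (-5) = 1/2.
So G(t) = (-4*t**4 - 9)/2.
Check: d/dt[(-4*t**4 - 9)/2] = -8*t**3 = G'(t).

G(t) = (-4*t**4 - 9)/2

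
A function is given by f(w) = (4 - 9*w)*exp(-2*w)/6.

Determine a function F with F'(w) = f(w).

An antiderivative is F(w) = (18*w + 1)*exp(-2*w)/24.

Recognize the product-rule pattern: f = u'v + uv' with u = 3*w/4 + 1/24, v = exp(-2*w), so integration by parts undoes it.
Check: d/dw[(18*w + 1)*exp(-2*w)/24] = (4 - 9*w)*exp(-2*w)/6 = f(w).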